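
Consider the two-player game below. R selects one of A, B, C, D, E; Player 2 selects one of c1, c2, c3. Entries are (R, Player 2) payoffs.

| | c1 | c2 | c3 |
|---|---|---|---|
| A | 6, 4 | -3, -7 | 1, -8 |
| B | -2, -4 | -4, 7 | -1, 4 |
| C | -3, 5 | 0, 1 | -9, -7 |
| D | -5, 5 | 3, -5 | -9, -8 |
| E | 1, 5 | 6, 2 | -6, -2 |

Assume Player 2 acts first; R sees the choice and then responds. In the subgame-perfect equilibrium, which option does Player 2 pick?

Backward induction with Player 2 moving first.
- c1: R compares 6, -2, -3, -5, 1 and picks A; Player 2 would get 4.
- c2: R compares -3, -4, 0, 3, 6 and picks E; Player 2 would get 2.
- c3: R compares 1, -1, -9, -9, -6 and picks A; Player 2 would get -8.
Maximizing over 4, 2, -8, Player 2 chooses c1. Subgame-perfect outcome: (A, c1) with payoffs (6, 4).

c1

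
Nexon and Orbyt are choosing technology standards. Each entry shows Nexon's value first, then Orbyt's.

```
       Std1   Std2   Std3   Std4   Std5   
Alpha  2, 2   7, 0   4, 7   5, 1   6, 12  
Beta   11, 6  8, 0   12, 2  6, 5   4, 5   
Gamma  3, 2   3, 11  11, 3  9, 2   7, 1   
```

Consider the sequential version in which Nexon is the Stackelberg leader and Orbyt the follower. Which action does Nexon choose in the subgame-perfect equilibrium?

Backward induction with Nexon moving first.
- Alpha → Orbyt plays Std5 (best of 2, 0, 7, 1, 12); Nexon gets 6.
- Beta → Orbyt plays Std1 (best of 6, 0, 2, 5, 5); Nexon gets 11.
- Gamma → Orbyt plays Std2 (best of 2, 11, 3, 2, 1); Nexon gets 3.
Maximizing over 6, 11, 3, Nexon chooses Beta. Subgame-perfect outcome: (Beta, Std1) with payoffs (11, 6).

Beta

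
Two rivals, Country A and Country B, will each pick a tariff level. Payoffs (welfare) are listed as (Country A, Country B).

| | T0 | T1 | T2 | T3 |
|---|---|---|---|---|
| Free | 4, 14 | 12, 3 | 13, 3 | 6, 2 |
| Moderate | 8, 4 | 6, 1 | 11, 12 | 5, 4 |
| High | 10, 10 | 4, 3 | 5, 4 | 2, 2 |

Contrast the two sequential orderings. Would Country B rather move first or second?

If Country A leads: Country B's best replies are Free→T0, Moderate→T2, High→T0; Country A's induced payoffs 4, 11, 10; outcome (Moderate, T2), payoffs (11, 12).
If Country B leads: Country A's best replies are T0→High, T1→Free, T2→Free, T3→Free; Country B's induced payoffs 10, 3, 3, 2; outcome (High, T0), payoffs (10, 10).
Country B gets 10 moving first and 12 moving second, so Country B prefers to move second.

second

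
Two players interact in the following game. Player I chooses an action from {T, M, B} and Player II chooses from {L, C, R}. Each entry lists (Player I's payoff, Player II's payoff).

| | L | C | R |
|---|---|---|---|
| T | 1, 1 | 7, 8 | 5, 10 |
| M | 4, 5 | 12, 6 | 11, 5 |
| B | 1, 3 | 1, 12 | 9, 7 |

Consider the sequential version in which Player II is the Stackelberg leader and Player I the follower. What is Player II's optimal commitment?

C

Work backward from Player I's decision.
- L: BR = M, leader payoff 5.
- C: BR = M, leader payoff 6.
- R: BR = M, leader payoff 5.
Among 5, 6, 5, the best is 6 at C. Subgame-perfect outcome: (M, C) with payoffs (12, 6).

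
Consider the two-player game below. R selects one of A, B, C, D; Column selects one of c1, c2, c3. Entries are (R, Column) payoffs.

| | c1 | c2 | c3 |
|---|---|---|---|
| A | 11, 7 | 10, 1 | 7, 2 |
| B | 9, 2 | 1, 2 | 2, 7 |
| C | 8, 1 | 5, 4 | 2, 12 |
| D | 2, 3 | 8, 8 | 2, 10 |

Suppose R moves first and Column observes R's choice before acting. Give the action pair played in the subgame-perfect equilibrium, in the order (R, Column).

(A, c1)

Work backward from Column's decision.
- A: BR = c1, leader payoff 11.
- B: BR = c3, leader payoff 2.
- C: BR = c3, leader payoff 2.
- D: BR = c3, leader payoff 2.
Among 11, 2, 2, 2, the best is 11 at A. Subgame-perfect outcome: (A, c1) with payoffs (11, 7).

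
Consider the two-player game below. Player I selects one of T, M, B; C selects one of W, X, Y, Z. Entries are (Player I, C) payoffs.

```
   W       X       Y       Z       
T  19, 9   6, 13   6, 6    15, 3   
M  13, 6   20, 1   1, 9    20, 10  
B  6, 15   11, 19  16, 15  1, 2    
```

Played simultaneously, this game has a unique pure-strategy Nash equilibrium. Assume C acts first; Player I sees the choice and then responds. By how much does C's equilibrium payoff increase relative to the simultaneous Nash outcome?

5

Backward induction with C moving first.
- W: Player I compares 19, 13, 6 and picks T; C would get 9.
- X: Player I compares 6, 20, 11 and picks M; C would get 1.
- Y: Player I compares 6, 1, 16 and picks B; C would get 15.
- Z: Player I compares 15, 20, 1 and picks M; C would get 10.
Maximizing over 9, 1, 15, 10, C chooses Y. Subgame-perfect outcome: (B, Y) with payoffs (16, 15).
For the simultaneous game, intersect best replies.
Player I's best replies: W→T; X→M; Y→B; Z→M.
C's best replies: T→X; M→Z; B→X.
The unique mutual best reply is (M, Z), giving (20, 10).
C's commitment gain: 15 − 10 = 5.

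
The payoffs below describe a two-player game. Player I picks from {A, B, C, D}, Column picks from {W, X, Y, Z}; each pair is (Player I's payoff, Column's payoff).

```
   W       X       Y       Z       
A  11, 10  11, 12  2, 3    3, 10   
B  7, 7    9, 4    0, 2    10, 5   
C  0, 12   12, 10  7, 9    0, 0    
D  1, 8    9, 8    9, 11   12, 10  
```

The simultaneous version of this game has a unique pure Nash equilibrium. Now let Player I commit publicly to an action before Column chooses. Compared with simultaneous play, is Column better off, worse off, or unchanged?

Column best-responds to each possible Player I move:
- A: BR = X, leader payoff 11.
- B: BR = W, leader payoff 7.
- C: BR = W, leader payoff 0.
- D: BR = Y, leader payoff 9.
Maximizing over 11, 7, 0, 9, Player I chooses A. Subgame-perfect outcome: (A, X) with payoffs (11, 12).
Now find the simultaneous Nash equilibrium.
Player I's best replies: W→A; X→C; Y→D; Z→D.
Column's best replies: A→X; B→W; C→W; D→Y.
The unique mutual best reply is (D, Y), giving (9, 11).
Column earns 12 sequentially versus 11 at the Nash outcome: better off.

better off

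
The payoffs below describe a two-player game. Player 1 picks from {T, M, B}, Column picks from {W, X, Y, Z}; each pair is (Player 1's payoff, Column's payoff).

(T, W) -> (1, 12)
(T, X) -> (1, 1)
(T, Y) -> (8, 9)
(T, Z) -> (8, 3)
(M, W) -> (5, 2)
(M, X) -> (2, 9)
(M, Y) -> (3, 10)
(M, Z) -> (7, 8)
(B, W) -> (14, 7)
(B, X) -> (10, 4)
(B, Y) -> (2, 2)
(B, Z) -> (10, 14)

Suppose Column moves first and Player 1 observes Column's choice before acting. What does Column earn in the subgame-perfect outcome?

14

Solve by backward induction (Column leads).
- W → Player 1 plays B (best of 1, 5, 14); Column gets 7.
- X → Player 1 plays B (best of 1, 2, 10); Column gets 4.
- Y → Player 1 plays T (best of 8, 3, 2); Column gets 9.
- Z → Player 1 plays B (best of 8, 7, 10); Column gets 14.
Among 7, 4, 9, 14, the best is 14 at Z. Subgame-perfect outcome: (B, Z) with payoffs (10, 14).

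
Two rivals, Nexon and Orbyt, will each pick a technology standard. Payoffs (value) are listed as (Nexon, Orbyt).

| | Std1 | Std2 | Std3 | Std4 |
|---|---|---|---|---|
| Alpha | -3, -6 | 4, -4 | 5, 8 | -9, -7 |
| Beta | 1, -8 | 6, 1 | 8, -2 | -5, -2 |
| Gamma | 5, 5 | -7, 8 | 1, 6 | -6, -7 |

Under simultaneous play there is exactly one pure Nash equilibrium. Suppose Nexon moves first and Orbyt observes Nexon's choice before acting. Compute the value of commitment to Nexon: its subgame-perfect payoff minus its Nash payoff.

0

Solve by backward induction (Nexon leads).
- Alpha: BR = Std3, leader payoff 5.
- Beta: BR = Std2, leader payoff 6.
- Gamma: BR = Std2, leader payoff -7.
Among 5, 6, -7, the best is 6 at Beta. Subgame-perfect outcome: (Beta, Std2) with payoffs (6, 1).
For the simultaneous game, intersect best replies.
Nexon's best replies: Std1→Gamma; Std2→Beta; Std3→Beta; Std4→Beta.
Orbyt's best replies: Alpha→Std3; Beta→Std2; Gamma→Std2.
Only (Beta, Std2) has each player best-responding; Nash payoffs (6, 1).
Nexon's commitment gain: 6 − 6 = 0.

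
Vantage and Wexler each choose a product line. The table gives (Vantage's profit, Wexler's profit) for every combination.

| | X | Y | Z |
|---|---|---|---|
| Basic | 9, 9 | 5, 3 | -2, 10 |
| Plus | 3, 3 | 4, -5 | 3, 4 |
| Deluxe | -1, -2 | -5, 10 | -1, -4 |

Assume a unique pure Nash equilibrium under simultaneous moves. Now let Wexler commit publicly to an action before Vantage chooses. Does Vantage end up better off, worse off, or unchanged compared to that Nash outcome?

better off

Work backward from Vantage's decision.
- X: BR = Basic, leader payoff 9.
- Y: BR = Basic, leader payoff 3.
- Z: BR = Plus, leader payoff 4.
Wexler's induced payoffs are 9, 3, 4, so Wexler commits to X. Subgame-perfect outcome: (Basic, X) with payoffs (9, 9).
Under simultaneous play:
Vantage's best replies: X→Basic; Y→Basic; Z→Plus.
Wexler's best replies: Basic→Z; Plus→Z; Deluxe→Y.
Only (Plus, Z) has each player best-responding; Nash payoffs (3, 4).
Vantage earns 9 sequentially versus 3 at the Nash outcome: better off.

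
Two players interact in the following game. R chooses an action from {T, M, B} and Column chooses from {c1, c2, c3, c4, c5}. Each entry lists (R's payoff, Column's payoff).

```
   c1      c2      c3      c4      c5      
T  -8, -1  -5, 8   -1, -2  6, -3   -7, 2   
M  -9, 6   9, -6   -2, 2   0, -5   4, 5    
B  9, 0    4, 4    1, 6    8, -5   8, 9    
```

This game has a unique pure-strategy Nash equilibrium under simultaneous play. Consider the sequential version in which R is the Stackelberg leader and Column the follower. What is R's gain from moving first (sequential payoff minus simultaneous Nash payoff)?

0

Column best-responds to each possible R move:
- T: Column compares -1, 8, -2, -3, 2 and picks c2; R would get -5.
- M: Column compares 6, -6, 2, -5, 5 and picks c1; R would get -9.
- B: Column compares 0, 4, 6, -5, 9 and picks c5; R would get 8.
R's induced payoffs are -5, -9, 8, so R commits to B. Subgame-perfect outcome: (B, c5) with payoffs (8, 9).
Now find the simultaneous Nash equilibrium.
R's best replies: c1→B; c2→M; c3→B; c4→B; c5→B.
Column's best replies: T→c2; M→c1; B→c5.
Only (B, c5) has each player best-responding; Nash payoffs (8, 9).
R's commitment gain: 8 − 8 = 0.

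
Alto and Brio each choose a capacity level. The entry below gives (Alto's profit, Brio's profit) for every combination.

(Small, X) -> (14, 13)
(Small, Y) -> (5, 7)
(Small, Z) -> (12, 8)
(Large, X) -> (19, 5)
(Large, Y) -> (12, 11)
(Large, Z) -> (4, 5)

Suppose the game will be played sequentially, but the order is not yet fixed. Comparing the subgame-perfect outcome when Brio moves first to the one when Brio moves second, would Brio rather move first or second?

second

If Alto leads: Brio's best replies are Small→X, Large→Y; Alto's induced payoffs 14, 12; outcome (Small, X), payoffs (14, 13).
If Brio leads: Alto's best replies are X→Large, Y→Large, Z→Small; Brio's induced payoffs 5, 11, 8; outcome (Large, Y), payoffs (12, 11).
Brio gets 11 moving first and 13 moving second, so Brio prefers to move second.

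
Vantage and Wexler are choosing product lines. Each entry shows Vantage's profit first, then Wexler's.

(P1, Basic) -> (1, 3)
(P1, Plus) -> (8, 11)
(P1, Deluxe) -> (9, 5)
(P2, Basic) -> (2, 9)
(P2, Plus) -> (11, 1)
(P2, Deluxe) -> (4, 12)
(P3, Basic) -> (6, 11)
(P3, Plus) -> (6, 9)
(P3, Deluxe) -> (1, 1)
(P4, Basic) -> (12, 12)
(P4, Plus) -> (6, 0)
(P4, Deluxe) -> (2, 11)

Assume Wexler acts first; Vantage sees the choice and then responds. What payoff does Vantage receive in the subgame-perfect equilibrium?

Work backward from Vantage's decision.
- Basic: BR = P4, leader payoff 12.
- Plus: BR = P2, leader payoff 1.
- Deluxe: BR = P1, leader payoff 5.
Wexler's induced payoffs are 12, 1, 5, so Wexler commits to Basic. Subgame-perfect outcome: (P4, Basic) with payoffs (12, 12).

12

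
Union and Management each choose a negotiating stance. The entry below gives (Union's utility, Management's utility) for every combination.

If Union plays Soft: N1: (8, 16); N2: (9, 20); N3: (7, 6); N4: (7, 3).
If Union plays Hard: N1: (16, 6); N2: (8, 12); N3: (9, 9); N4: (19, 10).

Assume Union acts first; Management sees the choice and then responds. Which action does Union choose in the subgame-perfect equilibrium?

Soft

Management best-responds to each possible Union move:
- Soft: Management compares 16, 20, 6, 3 and picks N2; Union would get 9.
- Hard: Management compares 6, 12, 9, 10 and picks N2; Union would get 8.
Maximizing over 9, 8, Union chooses Soft. Subgame-perfect outcome: (Soft, N2) with payoffs (9, 20).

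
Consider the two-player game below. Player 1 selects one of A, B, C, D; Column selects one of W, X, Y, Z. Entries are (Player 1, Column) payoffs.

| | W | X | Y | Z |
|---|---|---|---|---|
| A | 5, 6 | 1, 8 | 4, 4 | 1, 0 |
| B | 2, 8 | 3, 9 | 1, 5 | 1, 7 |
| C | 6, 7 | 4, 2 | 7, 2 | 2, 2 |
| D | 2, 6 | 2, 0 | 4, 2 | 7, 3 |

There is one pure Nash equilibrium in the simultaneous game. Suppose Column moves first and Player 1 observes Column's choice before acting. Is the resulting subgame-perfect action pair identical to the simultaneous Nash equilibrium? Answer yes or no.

Solve by backward induction (Column leads).
- W: Player 1 compares 5, 2, 6, 2 and picks C; Column would get 7.
- X: Player 1 compares 1, 3, 4, 2 and picks C; Column would get 2.
- Y: Player 1 compares 4, 1, 7, 4 and picks C; Column would get 2.
- Z: Player 1 compares 1, 1, 2, 7 and picks D; Column would get 3.
Column's induced payoffs are 7, 2, 2, 3, so Column commits to W. Subgame-perfect outcome: (C, W) with payoffs (6, 7).
Under simultaneous play:
Player 1's best replies: W→C; X→C; Y→C; Z→D.
Column's best replies: A→X; B→X; C→W; D→W.
The unique mutual best reply is (C, W), giving (6, 7).
Sequential outcome (C, W) coincides with the Nash profile (C, W).

yes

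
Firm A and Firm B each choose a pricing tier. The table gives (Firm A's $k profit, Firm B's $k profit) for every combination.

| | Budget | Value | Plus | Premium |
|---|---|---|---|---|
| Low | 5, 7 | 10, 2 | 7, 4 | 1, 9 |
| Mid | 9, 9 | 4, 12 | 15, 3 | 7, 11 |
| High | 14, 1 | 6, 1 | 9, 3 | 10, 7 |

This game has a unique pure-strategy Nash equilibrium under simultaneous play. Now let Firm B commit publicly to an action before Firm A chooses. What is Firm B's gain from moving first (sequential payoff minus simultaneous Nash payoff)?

0

Backward induction with Firm B moving first.
- Budget → Firm A plays High (best of 5, 9, 14); Firm B gets 1.
- Value → Firm A plays Low (best of 10, 4, 6); Firm B gets 2.
- Plus → Firm A plays Mid (best of 7, 15, 9); Firm B gets 3.
- Premium → Firm A plays High (best of 1, 7, 10); Firm B gets 7.
Among 1, 2, 3, 7, the best is 7 at Premium. Subgame-perfect outcome: (High, Premium) with payoffs (10, 7).
For the simultaneous game, intersect best replies.
Firm A's best replies: Budget→High; Value→Low; Plus→Mid; Premium→High.
Firm B's best replies: Low→Premium; Mid→Value; High→Premium.
Only (High, Premium) has each player best-responding; Nash payoffs (10, 7).
Firm B's commitment gain: 7 − 7 = 0.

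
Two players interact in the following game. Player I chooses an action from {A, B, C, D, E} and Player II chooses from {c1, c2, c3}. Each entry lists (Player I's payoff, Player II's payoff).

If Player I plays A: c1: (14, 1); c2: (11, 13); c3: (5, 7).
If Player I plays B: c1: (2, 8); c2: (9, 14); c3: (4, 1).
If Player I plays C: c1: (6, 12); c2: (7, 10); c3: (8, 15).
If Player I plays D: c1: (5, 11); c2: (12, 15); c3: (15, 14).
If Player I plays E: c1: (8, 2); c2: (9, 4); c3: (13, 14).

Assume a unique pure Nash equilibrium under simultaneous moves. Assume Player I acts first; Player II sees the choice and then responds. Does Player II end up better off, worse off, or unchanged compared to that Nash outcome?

worse off

Solve by backward induction (Player I leads).
- A → Player II plays c2 (best of 1, 13, 7); Player I gets 11.
- B → Player II plays c2 (best of 8, 14, 1); Player I gets 9.
- C → Player II plays c3 (best of 12, 10, 15); Player I gets 8.
- D → Player II plays c2 (best of 11, 15, 14); Player I gets 12.
- E → Player II plays c3 (best of 2, 4, 14); Player I gets 13.
Player I's induced payoffs are 11, 9, 8, 12, 13, so Player I commits to E. Subgame-perfect outcome: (E, c3) with payoffs (13, 14).
For the simultaneous game, intersect best replies.
Player I's best replies: c1→A; c2→D; c3→D.
Player II's best replies: A→c2; B→c2; C→c3; D→c2; E→c3.
The unique mutual best reply is (D, c2), giving (12, 15).
Player II earns 14 sequentially versus 15 at the Nash outcome: worse off.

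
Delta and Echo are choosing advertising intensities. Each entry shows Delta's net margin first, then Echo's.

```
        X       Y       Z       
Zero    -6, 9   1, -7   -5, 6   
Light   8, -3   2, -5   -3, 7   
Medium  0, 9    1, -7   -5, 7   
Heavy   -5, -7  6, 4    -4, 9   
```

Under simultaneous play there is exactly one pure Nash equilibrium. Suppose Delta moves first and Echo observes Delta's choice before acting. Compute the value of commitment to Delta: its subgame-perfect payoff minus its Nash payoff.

Echo best-responds to each possible Delta move:
- Zero: Echo compares 9, -7, 6 and picks X; Delta would get -6.
- Light: Echo compares -3, -5, 7 and picks Z; Delta would get -3.
- Medium: Echo compares 9, -7, 7 and picks X; Delta would get 0.
- Heavy: Echo compares -7, 4, 9 and picks Z; Delta would get -4.
Among -6, -3, 0, -4, the best is 0 at Medium. Subgame-perfect outcome: (Medium, X) with payoffs (0, 9).
For the simultaneous game, intersect best replies.
Delta's best replies: X→Light; Y→Heavy; Z→Light.
Echo's best replies: Zero→X; Light→Z; Medium→X; Heavy→Z.
Only (Light, Z) has each player best-responding; Nash payoffs (-3, 7).
Delta's commitment gain: 0 − -3 = 3.

3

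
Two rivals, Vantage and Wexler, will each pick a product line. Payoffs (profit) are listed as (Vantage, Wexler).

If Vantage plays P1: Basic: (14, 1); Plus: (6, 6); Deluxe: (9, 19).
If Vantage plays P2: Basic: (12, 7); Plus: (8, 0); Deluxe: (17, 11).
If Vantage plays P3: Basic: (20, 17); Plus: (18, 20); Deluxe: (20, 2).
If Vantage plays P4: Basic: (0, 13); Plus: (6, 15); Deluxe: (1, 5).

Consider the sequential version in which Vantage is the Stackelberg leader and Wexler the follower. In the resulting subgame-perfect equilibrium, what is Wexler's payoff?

Wexler best-responds to each possible Vantage move:
- P1 → Wexler plays Deluxe (best of 1, 6, 19); Vantage gets 9.
- P2 → Wexler plays Deluxe (best of 7, 0, 11); Vantage gets 17.
- P3 → Wexler plays Plus (best of 17, 20, 2); Vantage gets 18.
- P4 → Wexler plays Plus (best of 13, 15, 5); Vantage gets 6.
Maximizing over 9, 17, 18, 6, Vantage chooses P3. Subgame-perfect outcome: (P3, Plus) with payoffs (18, 20).

20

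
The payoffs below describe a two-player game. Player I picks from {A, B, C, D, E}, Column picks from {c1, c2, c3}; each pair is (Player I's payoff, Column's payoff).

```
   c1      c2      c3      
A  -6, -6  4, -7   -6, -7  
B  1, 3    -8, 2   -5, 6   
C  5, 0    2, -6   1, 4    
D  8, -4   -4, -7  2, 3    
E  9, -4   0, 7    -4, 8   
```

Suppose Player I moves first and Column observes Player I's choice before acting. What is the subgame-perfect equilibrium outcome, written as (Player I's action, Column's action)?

Work backward from Column's decision.
- A: BR = c1, leader payoff -6.
- B: BR = c3, leader payoff -5.
- C: BR = c3, leader payoff 1.
- D: BR = c3, leader payoff 2.
- E: BR = c3, leader payoff -4.
Maximizing over -6, -5, 1, 2, -4, Player I chooses D. Subgame-perfect outcome: (D, c3) with payoffs (2, 3).

(D, c3)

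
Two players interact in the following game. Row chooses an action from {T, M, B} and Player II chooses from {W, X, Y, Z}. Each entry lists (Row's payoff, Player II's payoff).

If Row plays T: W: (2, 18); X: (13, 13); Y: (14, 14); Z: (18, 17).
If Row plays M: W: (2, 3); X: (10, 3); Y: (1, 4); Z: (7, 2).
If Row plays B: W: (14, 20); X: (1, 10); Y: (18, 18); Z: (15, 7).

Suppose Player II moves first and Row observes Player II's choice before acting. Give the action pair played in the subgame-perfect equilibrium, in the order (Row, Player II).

Backward induction with Player II moving first.
- W → Row plays B (best of 2, 2, 14); Player II gets 20.
- X → Row plays T (best of 13, 10, 1); Player II gets 13.
- Y → Row plays B (best of 14, 1, 18); Player II gets 18.
- Z → Row plays T (best of 18, 7, 15); Player II gets 17.
Among 20, 13, 18, 17, the best is 20 at W. Subgame-perfect outcome: (B, W) with payoffs (14, 20).

(B, W)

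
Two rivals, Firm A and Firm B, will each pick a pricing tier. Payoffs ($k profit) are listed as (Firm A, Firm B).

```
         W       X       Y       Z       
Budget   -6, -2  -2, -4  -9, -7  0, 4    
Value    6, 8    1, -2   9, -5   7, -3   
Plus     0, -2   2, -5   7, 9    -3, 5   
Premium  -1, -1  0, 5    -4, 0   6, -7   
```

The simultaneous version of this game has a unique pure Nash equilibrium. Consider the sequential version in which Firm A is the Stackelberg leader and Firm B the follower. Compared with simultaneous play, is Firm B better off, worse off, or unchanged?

Solve by backward induction (Firm A leads).
- Budget → Firm B plays Z (best of -2, -4, -7, 4); Firm A gets 0.
- Value → Firm B plays W (best of 8, -2, -5, -3); Firm A gets 6.
- Plus → Firm B plays Y (best of -2, -5, 9, 5); Firm A gets 7.
- Premium → Firm B plays X (best of -1, 5, 0, -7); Firm A gets 0.
Among 0, 6, 7, 0, the best is 7 at Plus. Subgame-perfect outcome: (Plus, Y) with payoffs (7, 9).
For the simultaneous game, intersect best replies.
Firm A's best replies: W→Value; X→Plus; Y→Value; Z→Value.
Firm B's best replies: Budget→Z; Value→W; Plus→Y; Premium→X.
Only (Value, W) has each player best-responding; Nash payoffs (6, 8).
Firm B earns 9 sequentially versus 8 at the Nash outcome: better off.

better off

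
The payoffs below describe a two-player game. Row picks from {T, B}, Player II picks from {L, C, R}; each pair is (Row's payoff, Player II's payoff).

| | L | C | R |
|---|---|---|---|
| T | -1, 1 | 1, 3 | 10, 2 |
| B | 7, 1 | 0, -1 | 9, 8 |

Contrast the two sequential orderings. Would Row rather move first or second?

If Row leads: Player II's best replies are T→C, B→R; Row's induced payoffs 1, 9; outcome (B, R), payoffs (9, 8).
If Player II leads: Row's best replies are L→B, C→T, R→T; Player II's induced payoffs 1, 3, 2; outcome (T, C), payoffs (1, 3).
Row gets 9 moving first and 1 moving second, so Row prefers to move first.

first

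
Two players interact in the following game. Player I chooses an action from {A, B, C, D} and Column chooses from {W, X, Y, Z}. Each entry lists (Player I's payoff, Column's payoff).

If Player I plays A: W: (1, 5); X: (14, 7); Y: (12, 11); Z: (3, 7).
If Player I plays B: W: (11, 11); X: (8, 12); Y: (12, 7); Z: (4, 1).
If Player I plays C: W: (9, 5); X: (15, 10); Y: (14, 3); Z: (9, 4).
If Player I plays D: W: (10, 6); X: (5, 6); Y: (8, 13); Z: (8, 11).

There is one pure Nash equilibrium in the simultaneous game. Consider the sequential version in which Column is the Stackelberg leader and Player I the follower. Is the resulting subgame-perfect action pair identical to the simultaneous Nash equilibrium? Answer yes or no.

no

Backward induction with Column moving first.
- W: BR = B, leader payoff 11.
- X: BR = C, leader payoff 10.
- Y: BR = C, leader payoff 3.
- Z: BR = C, leader payoff 4.
Column's induced payoffs are 11, 10, 3, 4, so Column commits to W. Subgame-perfect outcome: (B, W) with payoffs (11, 11).
For the simultaneous game, intersect best replies.
Player I's best replies: W→B; X→C; Y→C; Z→C.
Column's best replies: A→Y; B→X; C→X; D→Y.
The unique mutual best reply is (C, X), giving (15, 10).
Sequential outcome (B, W) differs from the Nash profile (C, X).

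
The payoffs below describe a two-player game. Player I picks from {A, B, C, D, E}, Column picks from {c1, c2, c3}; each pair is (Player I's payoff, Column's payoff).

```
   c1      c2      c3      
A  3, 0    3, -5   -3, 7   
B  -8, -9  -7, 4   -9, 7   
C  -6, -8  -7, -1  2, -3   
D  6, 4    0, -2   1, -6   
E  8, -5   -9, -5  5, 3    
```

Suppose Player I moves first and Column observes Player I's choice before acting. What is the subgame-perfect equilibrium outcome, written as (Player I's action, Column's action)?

Work backward from Column's decision.
- A → Column plays c3 (best of 0, -5, 7); Player I gets -3.
- B → Column plays c3 (best of -9, 4, 7); Player I gets -9.
- C → Column plays c2 (best of -8, -1, -3); Player I gets -7.
- D → Column plays c1 (best of 4, -2, -6); Player I gets 6.
- E → Column plays c3 (best of -5, -5, 3); Player I gets 5.
Among -3, -9, -7, 6, 5, the best is 6 at D. Subgame-perfect outcome: (D, c1) with payoffs (6, 4).

(D, c1)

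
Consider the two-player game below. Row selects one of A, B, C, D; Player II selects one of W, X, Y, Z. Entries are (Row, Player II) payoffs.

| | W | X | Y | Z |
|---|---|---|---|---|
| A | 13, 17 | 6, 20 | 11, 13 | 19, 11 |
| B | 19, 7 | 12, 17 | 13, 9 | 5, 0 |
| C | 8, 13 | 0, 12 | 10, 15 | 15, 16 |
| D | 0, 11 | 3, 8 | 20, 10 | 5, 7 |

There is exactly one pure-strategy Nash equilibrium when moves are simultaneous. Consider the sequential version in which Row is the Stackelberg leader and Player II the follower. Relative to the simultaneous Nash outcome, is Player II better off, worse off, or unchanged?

worse off

Work backward from Player II's decision.
- A: BR = X, leader payoff 6.
- B: BR = X, leader payoff 12.
- C: BR = Z, leader payoff 15.
- D: BR = W, leader payoff 0.
Row's induced payoffs are 6, 12, 15, 0, so Row commits to C. Subgame-perfect outcome: (C, Z) with payoffs (15, 16).
Now find the simultaneous Nash equilibrium.
Row's best replies: W→B; X→B; Y→D; Z→A.
Player II's best replies: A→X; B→X; C→Z; D→W.
The unique mutual best reply is (B, X), giving (12, 17).
Player II earns 16 sequentially versus 17 at the Nash outcome: worse off.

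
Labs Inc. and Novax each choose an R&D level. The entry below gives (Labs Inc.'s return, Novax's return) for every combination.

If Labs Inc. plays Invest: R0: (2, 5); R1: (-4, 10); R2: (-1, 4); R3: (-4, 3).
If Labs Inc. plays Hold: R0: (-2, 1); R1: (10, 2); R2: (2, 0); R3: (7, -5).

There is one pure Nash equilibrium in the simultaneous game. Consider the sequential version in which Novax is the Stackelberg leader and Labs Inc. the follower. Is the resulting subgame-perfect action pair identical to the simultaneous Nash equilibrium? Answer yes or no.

Backward induction with Novax moving first.
- R0: Labs Inc. compares 2, -2 and picks Invest; Novax would get 5.
- R1: Labs Inc. compares -4, 10 and picks Hold; Novax would get 2.
- R2: Labs Inc. compares -1, 2 and picks Hold; Novax would get 0.
- R3: Labs Inc. compares -4, 7 and picks Hold; Novax would get -5.
Among 5, 2, 0, -5, the best is 5 at R0. Subgame-perfect outcome: (Invest, R0) with payoffs (2, 5).
For the simultaneous game, intersect best replies.
Labs Inc.'s best replies: R0→Invest; R1→Hold; R2→Hold; R3→Hold.
Novax's best replies: Invest→R1; Hold→R1.
Only (Hold, R1) has each player best-responding; Nash payoffs (10, 2).
Sequential outcome (Invest, R0) differs from the Nash profile (Hold, R1).

no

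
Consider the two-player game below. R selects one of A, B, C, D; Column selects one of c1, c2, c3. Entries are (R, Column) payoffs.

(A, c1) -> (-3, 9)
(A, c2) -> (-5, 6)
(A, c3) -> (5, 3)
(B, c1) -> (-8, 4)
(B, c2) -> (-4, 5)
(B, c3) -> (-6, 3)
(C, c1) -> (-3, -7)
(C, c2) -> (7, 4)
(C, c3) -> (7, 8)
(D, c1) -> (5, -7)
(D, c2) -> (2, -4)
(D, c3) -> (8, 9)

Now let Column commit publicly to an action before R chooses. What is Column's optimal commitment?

c3

Backward induction with Column moving first.
- c1: R compares -3, -8, -3, 5 and picks D; Column would get -7.
- c2: R compares -5, -4, 7, 2 and picks C; Column would get 4.
- c3: R compares 5, -6, 7, 8 and picks D; Column would get 9.
Column's induced payoffs are -7, 4, 9, so Column commits to c3. Subgame-perfect outcome: (D, c3) with payoffs (8, 9).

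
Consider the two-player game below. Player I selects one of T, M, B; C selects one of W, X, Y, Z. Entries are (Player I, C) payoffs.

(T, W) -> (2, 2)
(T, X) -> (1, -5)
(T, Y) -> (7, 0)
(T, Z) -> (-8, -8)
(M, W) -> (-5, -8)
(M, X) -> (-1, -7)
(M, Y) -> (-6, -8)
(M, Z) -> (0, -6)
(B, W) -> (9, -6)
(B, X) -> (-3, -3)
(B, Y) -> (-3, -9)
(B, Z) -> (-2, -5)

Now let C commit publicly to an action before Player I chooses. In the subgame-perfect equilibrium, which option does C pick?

Work backward from Player I's decision.
- W: Player I compares 2, -5, 9 and picks B; C would get -6.
- X: Player I compares 1, -1, -3 and picks T; C would get -5.
- Y: Player I compares 7, -6, -3 and picks T; C would get 0.
- Z: Player I compares -8, 0, -2 and picks M; C would get -6.
Maximizing over -6, -5, 0, -6, C chooses Y. Subgame-perfect outcome: (T, Y) with payoffs (7, 0).

Y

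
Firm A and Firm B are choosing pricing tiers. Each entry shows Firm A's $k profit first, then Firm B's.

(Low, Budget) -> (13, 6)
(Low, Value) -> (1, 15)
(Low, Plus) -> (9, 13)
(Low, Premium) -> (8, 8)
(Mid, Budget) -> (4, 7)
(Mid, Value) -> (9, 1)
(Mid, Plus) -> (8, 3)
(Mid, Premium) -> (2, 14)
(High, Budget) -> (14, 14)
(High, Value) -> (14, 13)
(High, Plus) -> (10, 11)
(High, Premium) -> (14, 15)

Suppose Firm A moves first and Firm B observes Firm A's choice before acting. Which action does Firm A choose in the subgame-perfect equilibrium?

High

Solve by backward induction (Firm A leads).
- Low → Firm B plays Value (best of 6, 15, 13, 8); Firm A gets 1.
- Mid → Firm B plays Premium (best of 7, 1, 3, 14); Firm A gets 2.
- High → Firm B plays Premium (best of 14, 13, 11, 15); Firm A gets 14.
Maximizing over 1, 2, 14, Firm A chooses High. Subgame-perfect outcome: (High, Premium) with payoffs (14, 15).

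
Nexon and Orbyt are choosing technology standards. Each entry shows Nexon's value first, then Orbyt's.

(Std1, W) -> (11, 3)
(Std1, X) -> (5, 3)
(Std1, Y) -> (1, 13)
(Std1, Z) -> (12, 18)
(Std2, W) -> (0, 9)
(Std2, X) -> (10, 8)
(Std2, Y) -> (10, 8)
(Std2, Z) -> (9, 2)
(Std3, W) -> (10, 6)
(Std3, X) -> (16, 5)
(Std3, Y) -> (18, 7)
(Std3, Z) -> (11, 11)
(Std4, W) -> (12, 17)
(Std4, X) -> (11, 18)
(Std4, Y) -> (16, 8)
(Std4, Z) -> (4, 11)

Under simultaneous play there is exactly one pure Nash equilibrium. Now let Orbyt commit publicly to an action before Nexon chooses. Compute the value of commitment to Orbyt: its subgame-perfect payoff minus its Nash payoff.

0

Nexon best-responds to each possible Orbyt move:
- W: BR = Std4, leader payoff 17.
- X: BR = Std3, leader payoff 5.
- Y: BR = Std3, leader payoff 7.
- Z: BR = Std1, leader payoff 18.
Orbyt's induced payoffs are 17, 5, 7, 18, so Orbyt commits to Z. Subgame-perfect outcome: (Std1, Z) with payoffs (12, 18).
For the simultaneous game, intersect best replies.
Nexon's best replies: W→Std4; X→Std3; Y→Std3; Z→Std1.
Orbyt's best replies: Std1→Z; Std2→W; Std3→Z; Std4→X.
The unique mutual best reply is (Std1, Z), giving (12, 18).
Orbyt's commitment gain: 18 − 18 = 0.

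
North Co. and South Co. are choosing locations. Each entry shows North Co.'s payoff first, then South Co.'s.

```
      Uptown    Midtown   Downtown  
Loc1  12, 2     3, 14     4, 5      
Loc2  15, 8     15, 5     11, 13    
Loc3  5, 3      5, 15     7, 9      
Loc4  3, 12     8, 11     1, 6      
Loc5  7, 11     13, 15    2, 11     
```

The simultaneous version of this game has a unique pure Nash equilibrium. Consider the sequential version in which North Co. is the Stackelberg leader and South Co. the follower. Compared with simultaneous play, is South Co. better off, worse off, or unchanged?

Work backward from South Co.'s decision.
- Loc1: South Co. compares 2, 14, 5 and picks Midtown; North Co. would get 3.
- Loc2: South Co. compares 8, 5, 13 and picks Downtown; North Co. would get 11.
- Loc3: South Co. compares 3, 15, 9 and picks Midtown; North Co. would get 5.
- Loc4: South Co. compares 12, 11, 6 and picks Uptown; North Co. would get 3.
- Loc5: South Co. compares 11, 15, 11 and picks Midtown; North Co. would get 13.
Maximizing over 3, 11, 5, 3, 13, North Co. chooses Loc5. Subgame-perfect outcome: (Loc5, Midtown) with payoffs (13, 15).
Under simultaneous play:
North Co.'s best replies: Uptown→Loc2; Midtown→Loc2; Downtown→Loc2.
South Co.'s best replies: Loc1→Midtown; Loc2→Downtown; Loc3→Midtown; Loc4→Uptown; Loc5→Midtown.
The unique mutual best reply is (Loc2, Downtown), giving (11, 13).
South Co. earns 15 sequentially versus 13 at the Nash outcome: better off.

better off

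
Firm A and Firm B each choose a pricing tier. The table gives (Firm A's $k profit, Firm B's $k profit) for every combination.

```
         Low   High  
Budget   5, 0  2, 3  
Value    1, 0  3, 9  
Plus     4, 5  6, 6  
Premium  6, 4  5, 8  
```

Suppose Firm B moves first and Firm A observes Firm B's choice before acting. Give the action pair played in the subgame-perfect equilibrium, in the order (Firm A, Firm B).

(Plus, High)

Backward induction with Firm B moving first.
- Low: BR = Premium, leader payoff 4.
- High: BR = Plus, leader payoff 6.
Maximizing over 4, 6, Firm B chooses High. Subgame-perfect outcome: (Plus, High) with payoffs (6, 6).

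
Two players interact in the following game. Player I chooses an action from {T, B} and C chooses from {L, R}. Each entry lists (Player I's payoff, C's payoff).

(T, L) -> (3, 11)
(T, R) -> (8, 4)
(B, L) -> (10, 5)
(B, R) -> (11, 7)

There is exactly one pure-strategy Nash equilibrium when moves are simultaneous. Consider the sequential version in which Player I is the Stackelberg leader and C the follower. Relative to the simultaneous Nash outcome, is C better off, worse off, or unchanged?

C best-responds to each possible Player I move:
- T → C plays L (best of 11, 4); Player I gets 3.
- B → C plays R (best of 5, 7); Player I gets 11.
Maximizing over 3, 11, Player I chooses B. Subgame-perfect outcome: (B, R) with payoffs (11, 7).
Under simultaneous play:
Player I's best replies: L→B; R→B.
C's best replies: T→L; B→R.
Only (B, R) has each player best-responding; Nash payoffs (11, 7).
C earns 7 sequentially versus 7 at the Nash outcome: unchanged.

unchanged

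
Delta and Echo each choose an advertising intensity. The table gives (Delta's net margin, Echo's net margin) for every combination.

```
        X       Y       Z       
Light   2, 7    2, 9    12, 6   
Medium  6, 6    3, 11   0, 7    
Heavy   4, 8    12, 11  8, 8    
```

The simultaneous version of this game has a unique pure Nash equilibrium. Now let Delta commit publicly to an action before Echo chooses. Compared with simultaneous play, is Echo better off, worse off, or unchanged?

unchanged

Solve by backward induction (Delta leads).
- Light: Echo compares 7, 9, 6 and picks Y; Delta would get 2.
- Medium: Echo compares 6, 11, 7 and picks Y; Delta would get 3.
- Heavy: Echo compares 8, 11, 8 and picks Y; Delta would get 12.
Maximizing over 2, 3, 12, Delta chooses Heavy. Subgame-perfect outcome: (Heavy, Y) with payoffs (12, 11).
For the simultaneous game, intersect best replies.
Delta's best replies: X→Medium; Y→Heavy; Z→Light.
Echo's best replies: Light→Y; Medium→Y; Heavy→Y.
The unique mutual best reply is (Heavy, Y), giving (12, 11).
Echo earns 11 sequentially versus 11 at the Nash outcome: unchanged.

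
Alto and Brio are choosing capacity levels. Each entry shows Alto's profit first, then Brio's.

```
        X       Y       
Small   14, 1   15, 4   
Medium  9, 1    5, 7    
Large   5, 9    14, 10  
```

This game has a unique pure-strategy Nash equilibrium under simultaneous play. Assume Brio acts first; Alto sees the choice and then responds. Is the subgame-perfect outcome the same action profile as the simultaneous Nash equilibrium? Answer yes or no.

Backward induction with Brio moving first.
- X → Alto plays Small (best of 14, 9, 5); Brio gets 1.
- Y → Alto plays Small (best of 15, 5, 14); Brio gets 4.
Maximizing over 1, 4, Brio chooses Y. Subgame-perfect outcome: (Small, Y) with payoffs (15, 4).
For the simultaneous game, intersect best replies.
Alto's best replies: X→Small; Y→Small.
Brio's best replies: Small→Y; Medium→Y; Large→Y.
The unique mutual best reply is (Small, Y), giving (15, 4).
Sequential outcome (Small, Y) coincides with the Nash profile (Small, Y).

yes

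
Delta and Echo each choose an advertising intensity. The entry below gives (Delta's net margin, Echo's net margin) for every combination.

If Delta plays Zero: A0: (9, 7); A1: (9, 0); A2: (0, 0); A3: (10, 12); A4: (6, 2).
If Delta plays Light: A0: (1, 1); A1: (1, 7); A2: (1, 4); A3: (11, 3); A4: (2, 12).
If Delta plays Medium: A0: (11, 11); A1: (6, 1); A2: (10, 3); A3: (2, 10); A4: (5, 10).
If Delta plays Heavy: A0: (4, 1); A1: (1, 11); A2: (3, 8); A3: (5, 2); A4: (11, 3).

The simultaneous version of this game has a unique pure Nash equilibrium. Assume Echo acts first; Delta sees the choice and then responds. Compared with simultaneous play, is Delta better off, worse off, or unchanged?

Work backward from Delta's decision.
- A0: BR = Medium, leader payoff 11.
- A1: BR = Zero, leader payoff 0.
- A2: BR = Medium, leader payoff 3.
- A3: BR = Light, leader payoff 3.
- A4: BR = Heavy, leader payoff 3.
Echo's induced payoffs are 11, 0, 3, 3, 3, so Echo commits to A0. Subgame-perfect outcome: (Medium, A0) with payoffs (11, 11).
For the simultaneous game, intersect best replies.
Delta's best replies: A0→Medium; A1→Zero; A2→Medium; A3→Light; A4→Heavy.
Echo's best replies: Zero→A3; Light→A4; Medium→A0; Heavy→A1.
Only (Medium, A0) has each player best-responding; Nash payoffs (11, 11).
Delta earns 11 sequentially versus 11 at the Nash outcome: unchanged.

unchanged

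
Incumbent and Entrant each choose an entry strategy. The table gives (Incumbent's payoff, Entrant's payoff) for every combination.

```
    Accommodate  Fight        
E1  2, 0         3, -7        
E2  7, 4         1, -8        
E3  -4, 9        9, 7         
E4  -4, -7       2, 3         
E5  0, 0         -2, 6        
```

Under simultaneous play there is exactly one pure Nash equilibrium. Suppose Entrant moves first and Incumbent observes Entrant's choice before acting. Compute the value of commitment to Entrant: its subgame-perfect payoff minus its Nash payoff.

3

Work backward from Incumbent's decision.
- Accommodate: BR = E2, leader payoff 4.
- Fight: BR = E3, leader payoff 7.
Entrant's induced payoffs are 4, 7, so Entrant commits to Fight. Subgame-perfect outcome: (E3, Fight) with payoffs (9, 7).
For the simultaneous game, intersect best replies.
Incumbent's best replies: Accommodate→E2; Fight→E3.
Entrant's best replies: E1→Accommodate; E2→Accommodate; E3→Accommodate; E4→Fight; E5→Fight.
Only (E2, Accommodate) has each player best-responding; Nash payoffs (7, 4).
Entrant's commitment gain: 7 − 4 = 3.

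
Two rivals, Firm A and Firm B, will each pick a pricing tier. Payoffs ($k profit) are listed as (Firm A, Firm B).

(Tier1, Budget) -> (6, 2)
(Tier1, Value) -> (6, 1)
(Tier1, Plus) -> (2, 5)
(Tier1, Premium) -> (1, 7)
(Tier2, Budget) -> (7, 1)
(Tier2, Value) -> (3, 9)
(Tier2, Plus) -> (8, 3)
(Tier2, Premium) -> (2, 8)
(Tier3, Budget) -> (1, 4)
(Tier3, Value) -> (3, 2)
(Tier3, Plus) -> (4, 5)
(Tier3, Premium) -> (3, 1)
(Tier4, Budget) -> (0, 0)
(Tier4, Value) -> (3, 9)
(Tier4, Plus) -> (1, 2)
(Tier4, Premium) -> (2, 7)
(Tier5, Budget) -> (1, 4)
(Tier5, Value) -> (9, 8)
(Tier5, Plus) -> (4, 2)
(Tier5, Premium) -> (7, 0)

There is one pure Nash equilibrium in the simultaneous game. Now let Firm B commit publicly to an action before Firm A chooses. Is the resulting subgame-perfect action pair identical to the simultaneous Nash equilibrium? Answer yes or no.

yes

Firm A best-responds to each possible Firm B move:
- Budget: BR = Tier2, leader payoff 1.
- Value: BR = Tier5, leader payoff 8.
- Plus: BR = Tier2, leader payoff 3.
- Premium: BR = Tier5, leader payoff 0.
Maximizing over 1, 8, 3, 0, Firm B chooses Value. Subgame-perfect outcome: (Tier5, Value) with payoffs (9, 8).
Now find the simultaneous Nash equilibrium.
Firm A's best replies: Budget→Tier2; Value→Tier5; Plus→Tier2; Premium→Tier5.
Firm B's best replies: Tier1→Premium; Tier2→Value; Tier3→Plus; Tier4→Value; Tier5→Value.
The unique mutual best reply is (Tier5, Value), giving (9, 8).
Sequential outcome (Tier5, Value) coincides with the Nash profile (Tier5, Value).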